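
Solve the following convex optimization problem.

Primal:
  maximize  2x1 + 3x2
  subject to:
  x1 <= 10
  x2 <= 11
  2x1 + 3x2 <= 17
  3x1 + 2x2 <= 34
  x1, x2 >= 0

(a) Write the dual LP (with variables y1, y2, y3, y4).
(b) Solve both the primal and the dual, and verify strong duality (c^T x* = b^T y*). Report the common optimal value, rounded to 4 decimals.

The standard primal-dual pair for 'max c^T x s.t. A x <= b, x >= 0' is:
  Dual:  min b^T y  s.t.  A^T y >= c,  y >= 0.

So the dual LP is:
  minimize  10y1 + 11y2 + 17y3 + 34y4
  subject to:
    y1 + 2y3 + 3y4 >= 2
    y2 + 3y3 + 2y4 >= 3
    y1, y2, y3, y4 >= 0

Solving the primal: x* = (8.5, 0).
  primal value c^T x* = 17.
Solving the dual: y* = (0, 0, 1, 0).
  dual value b^T y* = 17.
Strong duality: c^T x* = b^T y*. Confirmed.

17


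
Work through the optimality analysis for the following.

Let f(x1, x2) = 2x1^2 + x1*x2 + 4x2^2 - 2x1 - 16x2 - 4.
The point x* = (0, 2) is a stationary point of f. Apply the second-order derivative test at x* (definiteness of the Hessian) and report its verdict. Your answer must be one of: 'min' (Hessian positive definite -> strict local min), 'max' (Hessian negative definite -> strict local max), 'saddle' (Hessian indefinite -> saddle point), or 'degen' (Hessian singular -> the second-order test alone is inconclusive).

Compute the Hessian H = grad^2 f:
  H = [[4, 1], [1, 8]]
Verify stationarity: grad f(x*) = H x* + g = (0, 0).
Eigenvalues of H: 3.7639, 8.2361.
Both eigenvalues > 0, so H is positive definite -> x* is a strict local min.

min


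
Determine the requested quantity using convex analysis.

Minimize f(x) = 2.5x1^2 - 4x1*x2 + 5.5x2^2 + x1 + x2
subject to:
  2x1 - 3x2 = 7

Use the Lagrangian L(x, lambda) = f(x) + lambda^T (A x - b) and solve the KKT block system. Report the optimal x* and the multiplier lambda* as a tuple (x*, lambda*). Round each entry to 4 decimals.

Form the Lagrangian:
  L(x, lambda) = (1/2) x^T Q x + c^T x + lambda^T (A x - b)
Stationarity (grad_x L = 0): Q x + c + A^T lambda = 0.
Primal feasibility: A x = b.

This gives the KKT block system:
  [ Q   A^T ] [ x     ]   [-c ]
  [ A    0  ] [ lambda ] = [ b ]

Solving the linear system:
  x*      = (1.3415, -1.439)
  lambda* = (-6.7317)
  f(x*)   = 23.5122

x* = (1.3415, -1.439), lambda* = (-6.7317)


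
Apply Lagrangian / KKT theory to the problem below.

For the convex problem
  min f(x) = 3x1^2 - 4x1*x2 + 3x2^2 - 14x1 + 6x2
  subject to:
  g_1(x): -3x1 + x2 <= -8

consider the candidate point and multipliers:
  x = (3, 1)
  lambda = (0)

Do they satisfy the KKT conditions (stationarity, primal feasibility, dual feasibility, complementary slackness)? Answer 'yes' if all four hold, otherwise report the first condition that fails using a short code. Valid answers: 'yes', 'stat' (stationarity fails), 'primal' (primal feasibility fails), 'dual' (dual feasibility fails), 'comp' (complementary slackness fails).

Gradient of f: grad f(x) = Q x + c = (0, 0)
Constraint values g_i(x) = a_i^T x - b_i:
  g_1((3, 1)) = 0
Stationarity residual: grad f(x) + sum_i lambda_i a_i = (0, 0)
  -> stationarity OK
Primal feasibility (all g_i <= 0): OK
Dual feasibility (all lambda_i >= 0): OK
Complementary slackness (lambda_i * g_i(x) = 0 for all i): OK

Verdict: yes, KKT holds.

yes


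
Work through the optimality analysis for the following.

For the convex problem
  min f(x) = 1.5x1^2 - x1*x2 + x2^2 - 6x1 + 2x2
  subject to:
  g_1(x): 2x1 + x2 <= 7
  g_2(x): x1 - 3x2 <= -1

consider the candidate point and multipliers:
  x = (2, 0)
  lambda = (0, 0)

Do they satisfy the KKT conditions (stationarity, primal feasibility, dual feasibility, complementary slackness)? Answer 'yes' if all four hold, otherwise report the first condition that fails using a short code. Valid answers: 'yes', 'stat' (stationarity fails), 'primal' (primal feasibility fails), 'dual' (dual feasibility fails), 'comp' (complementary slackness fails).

Gradient of f: grad f(x) = Q x + c = (0, 0)
Constraint values g_i(x) = a_i^T x - b_i:
  g_1((2, 0)) = -3
  g_2((2, 0)) = 3
Stationarity residual: grad f(x) + sum_i lambda_i a_i = (0, 0)
  -> stationarity OK
Primal feasibility (all g_i <= 0): FAILS
Dual feasibility (all lambda_i >= 0): OK
Complementary slackness (lambda_i * g_i(x) = 0 for all i): OK

Verdict: the first failing condition is primal_feasibility -> primal.

primal


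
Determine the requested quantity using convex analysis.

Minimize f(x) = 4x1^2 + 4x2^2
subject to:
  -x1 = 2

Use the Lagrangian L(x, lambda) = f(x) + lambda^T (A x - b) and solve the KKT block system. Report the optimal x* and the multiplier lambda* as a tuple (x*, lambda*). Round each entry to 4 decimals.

Form the Lagrangian:
  L(x, lambda) = (1/2) x^T Q x + c^T x + lambda^T (A x - b)
Stationarity (grad_x L = 0): Q x + c + A^T lambda = 0.
Primal feasibility: A x = b.

This gives the KKT block system:
  [ Q   A^T ] [ x     ]   [-c ]
  [ A    0  ] [ lambda ] = [ b ]

Solving the linear system:
  x*      = (-2, 0)
  lambda* = (-16)
  f(x*)   = 16

x* = (-2, 0), lambda* = (-16)


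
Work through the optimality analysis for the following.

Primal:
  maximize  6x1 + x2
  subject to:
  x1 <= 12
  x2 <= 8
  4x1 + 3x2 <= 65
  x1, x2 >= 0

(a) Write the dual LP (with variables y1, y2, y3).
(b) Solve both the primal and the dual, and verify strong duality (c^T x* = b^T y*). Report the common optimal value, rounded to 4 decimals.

The standard primal-dual pair for 'max c^T x s.t. A x <= b, x >= 0' is:
  Dual:  min b^T y  s.t.  A^T y >= c,  y >= 0.

So the dual LP is:
  minimize  12y1 + 8y2 + 65y3
  subject to:
    y1 + 4y3 >= 6
    y2 + 3y3 >= 1
    y1, y2, y3 >= 0

Solving the primal: x* = (12, 5.6667).
  primal value c^T x* = 77.6667.
Solving the dual: y* = (4.6667, 0, 0.3333).
  dual value b^T y* = 77.6667.
Strong duality: c^T x* = b^T y*. Confirmed.

77.6667


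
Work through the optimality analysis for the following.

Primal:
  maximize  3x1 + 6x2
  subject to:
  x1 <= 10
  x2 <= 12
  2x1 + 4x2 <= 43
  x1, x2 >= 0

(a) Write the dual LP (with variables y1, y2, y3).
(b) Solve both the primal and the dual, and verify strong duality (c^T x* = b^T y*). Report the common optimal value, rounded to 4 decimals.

The standard primal-dual pair for 'max c^T x s.t. A x <= b, x >= 0' is:
  Dual:  min b^T y  s.t.  A^T y >= c,  y >= 0.

So the dual LP is:
  minimize  10y1 + 12y2 + 43y3
  subject to:
    y1 + 2y3 >= 3
    y2 + 4y3 >= 6
    y1, y2, y3 >= 0

Solving the primal: x* = (0, 10.75).
  primal value c^T x* = 64.5.
Solving the dual: y* = (0, 0, 1.5).
  dual value b^T y* = 64.5.
Strong duality: c^T x* = b^T y*. Confirmed.

64.5


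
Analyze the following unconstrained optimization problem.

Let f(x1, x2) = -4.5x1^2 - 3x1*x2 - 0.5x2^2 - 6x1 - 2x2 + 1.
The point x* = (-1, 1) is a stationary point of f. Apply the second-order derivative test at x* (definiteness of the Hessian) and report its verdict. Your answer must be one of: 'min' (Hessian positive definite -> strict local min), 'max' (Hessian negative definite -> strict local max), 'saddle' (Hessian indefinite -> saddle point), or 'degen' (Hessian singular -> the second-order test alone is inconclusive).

Compute the Hessian H = grad^2 f:
  H = [[-9, -3], [-3, -1]]
Verify stationarity: grad f(x*) = H x* + g = (0, 0).
Eigenvalues of H: -10, 0.
H has a zero eigenvalue (singular; negative semidefinite but not definite), so H is neither positive definite, negative definite, nor indefinite. The second-order test alone is inconclusive -> degen.
(Indeed, f is constant along the null direction of H through x*, so x* is not a strict local extremum.)

degen


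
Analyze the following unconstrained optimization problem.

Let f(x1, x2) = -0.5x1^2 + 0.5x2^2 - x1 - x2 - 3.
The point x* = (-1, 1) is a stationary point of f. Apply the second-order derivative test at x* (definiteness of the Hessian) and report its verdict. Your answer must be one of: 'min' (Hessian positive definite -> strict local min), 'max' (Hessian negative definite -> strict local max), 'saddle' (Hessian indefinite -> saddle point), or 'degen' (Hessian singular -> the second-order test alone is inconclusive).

Compute the Hessian H = grad^2 f:
  H = [[-1, 0], [0, 1]]
Verify stationarity: grad f(x*) = H x* + g = (0, 0).
Eigenvalues of H: -1, 1.
Eigenvalues have mixed signs, so H is indefinite -> x* is a saddle point.

saddle


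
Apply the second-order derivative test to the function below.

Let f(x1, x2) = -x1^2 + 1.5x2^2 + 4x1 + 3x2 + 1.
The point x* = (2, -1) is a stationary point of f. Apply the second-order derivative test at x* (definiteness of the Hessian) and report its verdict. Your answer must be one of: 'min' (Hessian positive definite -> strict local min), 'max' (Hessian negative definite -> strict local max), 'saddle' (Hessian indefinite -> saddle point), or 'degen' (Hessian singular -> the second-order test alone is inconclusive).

Compute the Hessian H = grad^2 f:
  H = [[-2, 0], [0, 3]]
Verify stationarity: grad f(x*) = H x* + g = (0, 0).
Eigenvalues of H: -2, 3.
Eigenvalues have mixed signs, so H is indefinite -> x* is a saddle point.

saddle


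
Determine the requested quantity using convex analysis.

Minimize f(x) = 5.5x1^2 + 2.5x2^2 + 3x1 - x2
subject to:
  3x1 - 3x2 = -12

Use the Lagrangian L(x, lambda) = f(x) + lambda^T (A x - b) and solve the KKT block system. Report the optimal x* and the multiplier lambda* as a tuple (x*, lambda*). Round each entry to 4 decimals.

Form the Lagrangian:
  L(x, lambda) = (1/2) x^T Q x + c^T x + lambda^T (A x - b)
Stationarity (grad_x L = 0): Q x + c + A^T lambda = 0.
Primal feasibility: A x = b.

This gives the KKT block system:
  [ Q   A^T ] [ x     ]   [-c ]
  [ A    0  ] [ lambda ] = [ b ]

Solving the linear system:
  x*      = (-1.375, 2.625)
  lambda* = (4.0417)
  f(x*)   = 20.875

x* = (-1.375, 2.625), lambda* = (4.0417)


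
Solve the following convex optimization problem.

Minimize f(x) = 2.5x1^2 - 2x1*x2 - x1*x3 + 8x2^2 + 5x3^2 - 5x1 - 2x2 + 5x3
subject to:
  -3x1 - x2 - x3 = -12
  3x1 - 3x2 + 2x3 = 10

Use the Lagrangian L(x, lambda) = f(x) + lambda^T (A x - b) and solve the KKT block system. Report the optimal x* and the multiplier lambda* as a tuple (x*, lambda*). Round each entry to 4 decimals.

Form the Lagrangian:
  L(x, lambda) = (1/2) x^T Q x + c^T x + lambda^T (A x - b)
Stationarity (grad_x L = 0): Q x + c + A^T lambda = 0.
Primal feasibility: A x = b.

This gives the KKT block system:
  [ Q   A^T ] [ x     ]   [-c ]
  [ A    0  ] [ lambda ] = [ b ]

Solving the linear system:
  x*      = (3.6829, 0.5903, 0.361)
  lambda* = (2.9878, -0.9698)
  f(x*)   = 13.8812

x* = (3.6829, 0.5903, 0.361), lambda* = (2.9878, -0.9698)


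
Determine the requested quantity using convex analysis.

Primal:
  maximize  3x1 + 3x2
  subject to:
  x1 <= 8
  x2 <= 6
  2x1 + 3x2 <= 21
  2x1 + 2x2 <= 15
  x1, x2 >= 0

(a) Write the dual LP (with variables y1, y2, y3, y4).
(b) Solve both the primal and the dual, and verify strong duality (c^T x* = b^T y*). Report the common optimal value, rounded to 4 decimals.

The standard primal-dual pair for 'max c^T x s.t. A x <= b, x >= 0' is:
  Dual:  min b^T y  s.t.  A^T y >= c,  y >= 0.

So the dual LP is:
  minimize  8y1 + 6y2 + 21y3 + 15y4
  subject to:
    y1 + 2y3 + 2y4 >= 3
    y2 + 3y3 + 2y4 >= 3
    y1, y2, y3, y4 >= 0

Solving the primal: x* = (7.5, 0).
  primal value c^T x* = 22.5.
Solving the dual: y* = (0, 0, 0, 1.5).
  dual value b^T y* = 22.5.
Strong duality: c^T x* = b^T y*. Confirmed.

22.5


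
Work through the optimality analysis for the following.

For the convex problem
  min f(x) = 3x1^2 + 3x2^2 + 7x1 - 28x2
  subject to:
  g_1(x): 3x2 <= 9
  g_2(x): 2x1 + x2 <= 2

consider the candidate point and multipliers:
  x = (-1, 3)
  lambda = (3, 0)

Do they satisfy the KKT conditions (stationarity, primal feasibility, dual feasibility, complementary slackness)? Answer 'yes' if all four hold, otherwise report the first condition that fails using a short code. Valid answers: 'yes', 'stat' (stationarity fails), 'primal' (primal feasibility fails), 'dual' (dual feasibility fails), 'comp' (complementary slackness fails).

Gradient of f: grad f(x) = Q x + c = (1, -10)
Constraint values g_i(x) = a_i^T x - b_i:
  g_1((-1, 3)) = 0
  g_2((-1, 3)) = -1
Stationarity residual: grad f(x) + sum_i lambda_i a_i = (1, -1)
  -> stationarity FAILS
Primal feasibility (all g_i <= 0): OK
Dual feasibility (all lambda_i >= 0): OK
Complementary slackness (lambda_i * g_i(x) = 0 for all i): OK

Verdict: the first failing condition is stationarity -> stat.

stat


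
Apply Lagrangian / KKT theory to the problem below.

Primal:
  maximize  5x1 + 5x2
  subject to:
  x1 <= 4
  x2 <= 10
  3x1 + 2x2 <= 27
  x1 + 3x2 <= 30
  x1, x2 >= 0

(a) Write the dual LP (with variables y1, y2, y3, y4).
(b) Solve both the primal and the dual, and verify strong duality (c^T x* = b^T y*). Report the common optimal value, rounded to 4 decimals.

The standard primal-dual pair for 'max c^T x s.t. A x <= b, x >= 0' is:
  Dual:  min b^T y  s.t.  A^T y >= c,  y >= 0.

So the dual LP is:
  minimize  4y1 + 10y2 + 27y3 + 30y4
  subject to:
    y1 + 3y3 + y4 >= 5
    y2 + 2y3 + 3y4 >= 5
    y1, y2, y3, y4 >= 0

Solving the primal: x* = (3, 9).
  primal value c^T x* = 60.
Solving the dual: y* = (0, 0, 1.4286, 0.7143).
  dual value b^T y* = 60.
Strong duality: c^T x* = b^T y*. Confirmed.

60


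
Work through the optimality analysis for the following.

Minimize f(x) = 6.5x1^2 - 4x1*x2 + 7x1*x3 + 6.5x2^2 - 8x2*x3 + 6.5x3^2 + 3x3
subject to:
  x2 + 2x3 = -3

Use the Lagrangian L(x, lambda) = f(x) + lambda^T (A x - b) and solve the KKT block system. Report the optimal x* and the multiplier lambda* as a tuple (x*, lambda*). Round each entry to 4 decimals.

Form the Lagrangian:
  L(x, lambda) = (1/2) x^T Q x + c^T x + lambda^T (A x - b)
Stationarity (grad_x L = 0): Q x + c + A^T lambda = 0.
Primal feasibility: A x = b.

This gives the KKT block system:
  [ Q   A^T ] [ x     ]   [-c ]
  [ A    0  ] [ lambda ] = [ b ]

Solving the linear system:
  x*      = (0.3967, -0.7124, -1.1438)
  lambda* = (1.6969)
  f(x*)   = 0.8296

x* = (0.3967, -0.7124, -1.1438), lambda* = (1.6969)


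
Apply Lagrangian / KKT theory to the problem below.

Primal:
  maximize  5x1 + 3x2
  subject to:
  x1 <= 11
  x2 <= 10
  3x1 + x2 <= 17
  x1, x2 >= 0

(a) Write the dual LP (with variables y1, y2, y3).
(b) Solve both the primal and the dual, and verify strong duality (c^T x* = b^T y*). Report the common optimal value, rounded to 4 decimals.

The standard primal-dual pair for 'max c^T x s.t. A x <= b, x >= 0' is:
  Dual:  min b^T y  s.t.  A^T y >= c,  y >= 0.

So the dual LP is:
  minimize  11y1 + 10y2 + 17y3
  subject to:
    y1 + 3y3 >= 5
    y2 + y3 >= 3
    y1, y2, y3 >= 0

Solving the primal: x* = (2.3333, 10).
  primal value c^T x* = 41.6667.
Solving the dual: y* = (0, 1.3333, 1.6667).
  dual value b^T y* = 41.6667.
Strong duality: c^T x* = b^T y*. Confirmed.

41.6667


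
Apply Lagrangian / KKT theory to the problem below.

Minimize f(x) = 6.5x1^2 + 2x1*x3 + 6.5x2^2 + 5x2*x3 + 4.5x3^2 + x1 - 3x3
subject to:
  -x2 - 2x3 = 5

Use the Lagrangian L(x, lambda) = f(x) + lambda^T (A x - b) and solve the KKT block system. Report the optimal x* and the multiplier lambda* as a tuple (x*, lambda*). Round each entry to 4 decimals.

Form the Lagrangian:
  L(x, lambda) = (1/2) x^T Q x + c^T x + lambda^T (A x - b)
Stationarity (grad_x L = 0): Q x + c + A^T lambda = 0.
Primal feasibility: A x = b.

This gives the KKT block system:
  [ Q   A^T ] [ x     ]   [-c ]
  [ A    0  ] [ lambda ] = [ b ]

Solving the linear system:
  x*      = (0.3081, 0.0057, -2.5028)
  lambda* = (-12.4405)
  f(x*)   = 35.0095

x* = (0.3081, 0.0057, -2.5028), lambda* = (-12.4405)


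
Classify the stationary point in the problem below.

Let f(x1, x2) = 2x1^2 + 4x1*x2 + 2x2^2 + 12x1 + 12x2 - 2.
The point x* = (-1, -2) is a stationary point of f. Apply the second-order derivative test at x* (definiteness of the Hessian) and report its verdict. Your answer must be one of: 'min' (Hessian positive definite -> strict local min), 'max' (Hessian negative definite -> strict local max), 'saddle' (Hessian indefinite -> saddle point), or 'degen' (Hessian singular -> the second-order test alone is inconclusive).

Compute the Hessian H = grad^2 f:
  H = [[4, 4], [4, 4]]
Verify stationarity: grad f(x*) = H x* + g = (0, 0).
Eigenvalues of H: 0, 8.
H has a zero eigenvalue (singular; positive semidefinite but not definite), so H is neither positive definite, negative definite, nor indefinite. The second-order test alone is inconclusive -> degen.
(Indeed, f is constant along the null direction of H through x*, so x* is not a strict local extremum.)

degen


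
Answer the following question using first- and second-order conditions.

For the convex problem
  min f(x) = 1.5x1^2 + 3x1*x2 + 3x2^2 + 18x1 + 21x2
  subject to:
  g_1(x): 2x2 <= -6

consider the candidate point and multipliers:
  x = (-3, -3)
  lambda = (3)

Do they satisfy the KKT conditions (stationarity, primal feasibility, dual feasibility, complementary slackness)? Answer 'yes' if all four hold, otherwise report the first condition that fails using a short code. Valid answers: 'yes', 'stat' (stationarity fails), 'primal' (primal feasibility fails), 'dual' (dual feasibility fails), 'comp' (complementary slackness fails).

Gradient of f: grad f(x) = Q x + c = (0, -6)
Constraint values g_i(x) = a_i^T x - b_i:
  g_1((-3, -3)) = 0
Stationarity residual: grad f(x) + sum_i lambda_i a_i = (0, 0)
  -> stationarity OK
Primal feasibility (all g_i <= 0): OK
Dual feasibility (all lambda_i >= 0): OK
Complementary slackness (lambda_i * g_i(x) = 0 for all i): OK

Verdict: yes, KKT holds.

yes


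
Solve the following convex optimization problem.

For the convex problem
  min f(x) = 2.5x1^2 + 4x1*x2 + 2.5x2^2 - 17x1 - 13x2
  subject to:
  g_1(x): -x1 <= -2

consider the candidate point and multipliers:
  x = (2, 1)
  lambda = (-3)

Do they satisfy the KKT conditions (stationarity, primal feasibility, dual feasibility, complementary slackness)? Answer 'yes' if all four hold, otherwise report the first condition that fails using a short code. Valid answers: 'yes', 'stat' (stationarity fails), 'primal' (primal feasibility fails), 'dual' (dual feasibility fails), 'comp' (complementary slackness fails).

Gradient of f: grad f(x) = Q x + c = (-3, 0)
Constraint values g_i(x) = a_i^T x - b_i:
  g_1((2, 1)) = 0
Stationarity residual: grad f(x) + sum_i lambda_i a_i = (0, 0)
  -> stationarity OK
Primal feasibility (all g_i <= 0): OK
Dual feasibility (all lambda_i >= 0): FAILS
Complementary slackness (lambda_i * g_i(x) = 0 for all i): OK

Verdict: the first failing condition is dual_feasibility -> dual.

dual


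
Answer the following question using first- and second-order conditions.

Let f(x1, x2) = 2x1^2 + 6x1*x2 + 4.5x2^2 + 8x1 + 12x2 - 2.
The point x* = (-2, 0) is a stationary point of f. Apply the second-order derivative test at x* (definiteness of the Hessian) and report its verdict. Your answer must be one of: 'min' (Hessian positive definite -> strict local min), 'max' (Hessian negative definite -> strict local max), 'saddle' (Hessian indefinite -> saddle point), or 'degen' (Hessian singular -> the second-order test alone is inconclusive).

Compute the Hessian H = grad^2 f:
  H = [[4, 6], [6, 9]]
Verify stationarity: grad f(x*) = H x* + g = (0, 0).
Eigenvalues of H: 0, 13.
H has a zero eigenvalue (singular; positive semidefinite but not definite), so H is neither positive definite, negative definite, nor indefinite. The second-order test alone is inconclusive -> degen.
(Indeed, f is constant along the null direction of H through x*, so x* is not a strict local extremum.)

degen


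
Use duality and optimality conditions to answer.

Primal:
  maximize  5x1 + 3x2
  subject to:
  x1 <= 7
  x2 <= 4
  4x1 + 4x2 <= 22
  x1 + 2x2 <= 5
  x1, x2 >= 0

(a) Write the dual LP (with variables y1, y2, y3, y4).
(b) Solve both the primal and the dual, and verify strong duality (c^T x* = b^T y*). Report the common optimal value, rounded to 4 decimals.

The standard primal-dual pair for 'max c^T x s.t. A x <= b, x >= 0' is:
  Dual:  min b^T y  s.t.  A^T y >= c,  y >= 0.

So the dual LP is:
  minimize  7y1 + 4y2 + 22y3 + 5y4
  subject to:
    y1 + 4y3 + y4 >= 5
    y2 + 4y3 + 2y4 >= 3
    y1, y2, y3, y4 >= 0

Solving the primal: x* = (5, 0).
  primal value c^T x* = 25.
Solving the dual: y* = (0, 0, 0, 5).
  dual value b^T y* = 25.
Strong duality: c^T x* = b^T y*. Confirmed.

25


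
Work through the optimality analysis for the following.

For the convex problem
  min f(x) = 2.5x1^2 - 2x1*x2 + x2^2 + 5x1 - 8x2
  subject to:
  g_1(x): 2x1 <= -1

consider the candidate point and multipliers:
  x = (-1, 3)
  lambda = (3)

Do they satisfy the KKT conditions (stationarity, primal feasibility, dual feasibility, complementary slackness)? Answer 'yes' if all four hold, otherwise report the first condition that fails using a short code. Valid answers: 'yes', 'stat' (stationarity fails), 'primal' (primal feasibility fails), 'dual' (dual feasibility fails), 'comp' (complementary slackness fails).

Gradient of f: grad f(x) = Q x + c = (-6, 0)
Constraint values g_i(x) = a_i^T x - b_i:
  g_1((-1, 3)) = -1
Stationarity residual: grad f(x) + sum_i lambda_i a_i = (0, 0)
  -> stationarity OK
Primal feasibility (all g_i <= 0): OK
Dual feasibility (all lambda_i >= 0): OK
Complementary slackness (lambda_i * g_i(x) = 0 for all i): FAILS

Verdict: the first failing condition is complementary_slackness -> comp.

comp


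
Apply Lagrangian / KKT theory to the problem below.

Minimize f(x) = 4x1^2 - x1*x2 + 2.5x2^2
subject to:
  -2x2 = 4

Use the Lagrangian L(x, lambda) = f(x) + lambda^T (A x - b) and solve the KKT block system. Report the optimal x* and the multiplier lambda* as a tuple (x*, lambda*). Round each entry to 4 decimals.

Form the Lagrangian:
  L(x, lambda) = (1/2) x^T Q x + c^T x + lambda^T (A x - b)
Stationarity (grad_x L = 0): Q x + c + A^T lambda = 0.
Primal feasibility: A x = b.

This gives the KKT block system:
  [ Q   A^T ] [ x     ]   [-c ]
  [ A    0  ] [ lambda ] = [ b ]

Solving the linear system:
  x*      = (-0.25, -2)
  lambda* = (-4.875)
  f(x*)   = 9.75

x* = (-0.25, -2), lambda* = (-4.875)


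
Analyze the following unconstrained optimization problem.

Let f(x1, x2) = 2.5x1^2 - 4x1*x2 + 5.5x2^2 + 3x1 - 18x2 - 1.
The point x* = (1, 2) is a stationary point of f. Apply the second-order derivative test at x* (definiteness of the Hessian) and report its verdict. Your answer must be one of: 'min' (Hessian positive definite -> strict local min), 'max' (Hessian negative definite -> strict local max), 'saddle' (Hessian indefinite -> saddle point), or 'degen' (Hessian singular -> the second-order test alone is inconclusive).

Compute the Hessian H = grad^2 f:
  H = [[5, -4], [-4, 11]]
Verify stationarity: grad f(x*) = H x* + g = (0, 0).
Eigenvalues of H: 3, 13.
Both eigenvalues > 0, so H is positive definite -> x* is a strict local min.

min


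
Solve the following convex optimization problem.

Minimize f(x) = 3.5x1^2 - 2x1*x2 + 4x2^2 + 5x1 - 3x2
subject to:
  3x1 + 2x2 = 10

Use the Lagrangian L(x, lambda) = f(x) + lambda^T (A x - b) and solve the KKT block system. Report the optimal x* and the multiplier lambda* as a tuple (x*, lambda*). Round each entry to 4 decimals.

Form the Lagrangian:
  L(x, lambda) = (1/2) x^T Q x + c^T x + lambda^T (A x - b)
Stationarity (grad_x L = 0): Q x + c + A^T lambda = 0.
Primal feasibility: A x = b.

This gives the KKT block system:
  [ Q   A^T ] [ x     ]   [-c ]
  [ A    0  ] [ lambda ] = [ b ]

Solving the linear system:
  x*      = (1.9516, 2.0726)
  lambda* = (-4.8387)
  f(x*)   = 25.9637

x* = (1.9516, 2.0726), lambda* = (-4.8387)


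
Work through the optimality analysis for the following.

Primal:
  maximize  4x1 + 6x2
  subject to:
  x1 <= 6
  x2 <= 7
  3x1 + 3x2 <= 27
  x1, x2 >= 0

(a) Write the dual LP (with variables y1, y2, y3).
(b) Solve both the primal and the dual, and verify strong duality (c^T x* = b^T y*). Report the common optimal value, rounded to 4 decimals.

The standard primal-dual pair for 'max c^T x s.t. A x <= b, x >= 0' is:
  Dual:  min b^T y  s.t.  A^T y >= c,  y >= 0.

So the dual LP is:
  minimize  6y1 + 7y2 + 27y3
  subject to:
    y1 + 3y3 >= 4
    y2 + 3y3 >= 6
    y1, y2, y3 >= 0

Solving the primal: x* = (2, 7).
  primal value c^T x* = 50.
Solving the dual: y* = (0, 2, 1.3333).
  dual value b^T y* = 50.
Strong duality: c^T x* = b^T y*. Confirmed.

50


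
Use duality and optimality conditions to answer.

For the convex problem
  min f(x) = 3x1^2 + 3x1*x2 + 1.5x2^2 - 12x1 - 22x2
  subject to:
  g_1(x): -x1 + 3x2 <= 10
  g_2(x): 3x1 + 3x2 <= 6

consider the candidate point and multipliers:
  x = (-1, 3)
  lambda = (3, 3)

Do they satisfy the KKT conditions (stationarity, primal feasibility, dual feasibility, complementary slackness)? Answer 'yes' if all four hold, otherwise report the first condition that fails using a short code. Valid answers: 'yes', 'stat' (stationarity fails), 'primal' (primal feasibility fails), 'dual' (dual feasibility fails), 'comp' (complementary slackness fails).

Gradient of f: grad f(x) = Q x + c = (-9, -16)
Constraint values g_i(x) = a_i^T x - b_i:
  g_1((-1, 3)) = 0
  g_2((-1, 3)) = 0
Stationarity residual: grad f(x) + sum_i lambda_i a_i = (-3, 2)
  -> stationarity FAILS
Primal feasibility (all g_i <= 0): OK
Dual feasibility (all lambda_i >= 0): OK
Complementary slackness (lambda_i * g_i(x) = 0 for all i): OK

Verdict: the first failing condition is stationarity -> stat.

stat


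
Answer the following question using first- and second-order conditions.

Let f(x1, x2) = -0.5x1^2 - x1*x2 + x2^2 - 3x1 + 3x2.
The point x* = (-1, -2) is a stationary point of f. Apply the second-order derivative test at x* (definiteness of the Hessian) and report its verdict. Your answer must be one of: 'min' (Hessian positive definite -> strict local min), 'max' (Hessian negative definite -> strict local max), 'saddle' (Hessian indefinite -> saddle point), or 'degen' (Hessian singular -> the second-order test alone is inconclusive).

Compute the Hessian H = grad^2 f:
  H = [[-1, -1], [-1, 2]]
Verify stationarity: grad f(x*) = H x* + g = (0, 0).
Eigenvalues of H: -1.3028, 2.3028.
Eigenvalues have mixed signs, so H is indefinite -> x* is a saddle point.

saddle


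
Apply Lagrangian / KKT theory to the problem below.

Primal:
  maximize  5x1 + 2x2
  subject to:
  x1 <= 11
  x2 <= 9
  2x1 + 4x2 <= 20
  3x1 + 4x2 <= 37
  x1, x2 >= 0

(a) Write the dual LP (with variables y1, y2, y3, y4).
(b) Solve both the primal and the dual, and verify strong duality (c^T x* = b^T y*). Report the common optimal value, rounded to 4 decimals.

The standard primal-dual pair for 'max c^T x s.t. A x <= b, x >= 0' is:
  Dual:  min b^T y  s.t.  A^T y >= c,  y >= 0.

So the dual LP is:
  minimize  11y1 + 9y2 + 20y3 + 37y4
  subject to:
    y1 + 2y3 + 3y4 >= 5
    y2 + 4y3 + 4y4 >= 2
    y1, y2, y3, y4 >= 0

Solving the primal: x* = (10, 0).
  primal value c^T x* = 50.
Solving the dual: y* = (0, 0, 2.5, 0).
  dual value b^T y* = 50.
Strong duality: c^T x* = b^T y*. Confirmed.

50


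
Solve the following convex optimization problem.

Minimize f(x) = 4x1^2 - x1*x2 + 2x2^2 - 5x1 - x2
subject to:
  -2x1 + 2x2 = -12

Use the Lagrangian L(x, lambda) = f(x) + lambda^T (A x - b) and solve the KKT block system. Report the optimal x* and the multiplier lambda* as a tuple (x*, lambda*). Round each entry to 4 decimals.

Form the Lagrangian:
  L(x, lambda) = (1/2) x^T Q x + c^T x + lambda^T (A x - b)
Stationarity (grad_x L = 0): Q x + c + A^T lambda = 0.
Primal feasibility: A x = b.

This gives the KKT block system:
  [ Q   A^T ] [ x     ]   [-c ]
  [ A    0  ] [ lambda ] = [ b ]

Solving the linear system:
  x*      = (2.4, -3.6)
  lambda* = (8.9)
  f(x*)   = 49.2

x* = (2.4, -3.6), lambda* = (8.9)


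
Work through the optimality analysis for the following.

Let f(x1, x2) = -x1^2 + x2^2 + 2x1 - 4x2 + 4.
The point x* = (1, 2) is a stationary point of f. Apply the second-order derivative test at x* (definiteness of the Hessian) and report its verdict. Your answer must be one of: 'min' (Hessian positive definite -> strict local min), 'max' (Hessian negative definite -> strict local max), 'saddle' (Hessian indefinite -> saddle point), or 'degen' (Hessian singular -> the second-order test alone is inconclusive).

Compute the Hessian H = grad^2 f:
  H = [[-2, 0], [0, 2]]
Verify stationarity: grad f(x*) = H x* + g = (0, 0).
Eigenvalues of H: -2, 2.
Eigenvalues have mixed signs, so H is indefinite -> x* is a saddle point.

saddle


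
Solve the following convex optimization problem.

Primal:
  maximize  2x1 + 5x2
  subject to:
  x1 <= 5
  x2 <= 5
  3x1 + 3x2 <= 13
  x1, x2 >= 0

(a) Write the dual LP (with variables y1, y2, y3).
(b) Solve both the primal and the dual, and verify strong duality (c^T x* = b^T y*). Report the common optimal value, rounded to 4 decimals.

The standard primal-dual pair for 'max c^T x s.t. A x <= b, x >= 0' is:
  Dual:  min b^T y  s.t.  A^T y >= c,  y >= 0.

So the dual LP is:
  minimize  5y1 + 5y2 + 13y3
  subject to:
    y1 + 3y3 >= 2
    y2 + 3y3 >= 5
    y1, y2, y3 >= 0

Solving the primal: x* = (0, 4.3333).
  primal value c^T x* = 21.6667.
Solving the dual: y* = (0, 0, 1.6667).
  dual value b^T y* = 21.6667.
Strong duality: c^T x* = b^T y*. Confirmed.

21.6667


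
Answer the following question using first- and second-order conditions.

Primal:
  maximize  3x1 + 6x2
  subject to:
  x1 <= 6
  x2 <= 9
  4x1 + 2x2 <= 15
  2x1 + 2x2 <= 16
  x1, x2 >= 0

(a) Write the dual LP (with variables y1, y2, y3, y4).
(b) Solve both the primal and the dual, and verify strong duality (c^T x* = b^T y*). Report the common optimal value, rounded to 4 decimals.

The standard primal-dual pair for 'max c^T x s.t. A x <= b, x >= 0' is:
  Dual:  min b^T y  s.t.  A^T y >= c,  y >= 0.

So the dual LP is:
  minimize  6y1 + 9y2 + 15y3 + 16y4
  subject to:
    y1 + 4y3 + 2y4 >= 3
    y2 + 2y3 + 2y4 >= 6
    y1, y2, y3, y4 >= 0

Solving the primal: x* = (0, 7.5).
  primal value c^T x* = 45.
Solving the dual: y* = (0, 0, 3, 0).
  dual value b^T y* = 45.
Strong duality: c^T x* = b^T y*. Confirmed.

45


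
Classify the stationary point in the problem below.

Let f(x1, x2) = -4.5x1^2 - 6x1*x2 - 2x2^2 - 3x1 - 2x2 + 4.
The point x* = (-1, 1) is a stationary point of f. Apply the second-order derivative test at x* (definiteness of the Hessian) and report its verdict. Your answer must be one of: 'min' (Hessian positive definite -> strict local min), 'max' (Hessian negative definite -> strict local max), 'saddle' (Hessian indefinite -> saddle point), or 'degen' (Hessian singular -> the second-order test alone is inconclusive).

Compute the Hessian H = grad^2 f:
  H = [[-9, -6], [-6, -4]]
Verify stationarity: grad f(x*) = H x* + g = (0, 0).
Eigenvalues of H: -13, 0.
H has a zero eigenvalue (singular; negative semidefinite but not definite), so H is neither positive definite, negative definite, nor indefinite. The second-order test alone is inconclusive -> degen.
(Indeed, f is constant along the null direction of H through x*, so x* is not a strict local extremum.)

degen


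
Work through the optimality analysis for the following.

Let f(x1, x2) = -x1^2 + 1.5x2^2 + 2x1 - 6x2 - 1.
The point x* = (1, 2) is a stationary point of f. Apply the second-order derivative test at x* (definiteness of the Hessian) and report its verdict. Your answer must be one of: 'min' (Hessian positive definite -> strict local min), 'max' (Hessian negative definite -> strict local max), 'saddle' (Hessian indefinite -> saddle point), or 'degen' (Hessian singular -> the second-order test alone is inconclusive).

Compute the Hessian H = grad^2 f:
  H = [[-2, 0], [0, 3]]
Verify stationarity: grad f(x*) = H x* + g = (0, 0).
Eigenvalues of H: -2, 3.
Eigenvalues have mixed signs, so H is indefinite -> x* is a saddle point.

saddle


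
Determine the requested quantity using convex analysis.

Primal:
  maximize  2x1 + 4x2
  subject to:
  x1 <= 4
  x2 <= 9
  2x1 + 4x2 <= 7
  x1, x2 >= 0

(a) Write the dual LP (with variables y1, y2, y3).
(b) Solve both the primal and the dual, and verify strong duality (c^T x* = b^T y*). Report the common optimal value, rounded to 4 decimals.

The standard primal-dual pair for 'max c^T x s.t. A x <= b, x >= 0' is:
  Dual:  min b^T y  s.t.  A^T y >= c,  y >= 0.

So the dual LP is:
  minimize  4y1 + 9y2 + 7y3
  subject to:
    y1 + 2y3 >= 2
    y2 + 4y3 >= 4
    y1, y2, y3 >= 0

Solving the primal: x* = (3.5, 0).
  primal value c^T x* = 7.
Solving the dual: y* = (0, 0, 1).
  dual value b^T y* = 7.
Strong duality: c^T x* = b^T y*. Confirmed.

7


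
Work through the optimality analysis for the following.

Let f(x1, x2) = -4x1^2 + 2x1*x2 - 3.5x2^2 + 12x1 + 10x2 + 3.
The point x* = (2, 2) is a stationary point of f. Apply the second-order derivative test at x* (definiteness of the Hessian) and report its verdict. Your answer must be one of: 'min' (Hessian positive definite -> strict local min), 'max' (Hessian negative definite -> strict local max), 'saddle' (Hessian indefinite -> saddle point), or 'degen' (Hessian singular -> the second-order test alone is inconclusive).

Compute the Hessian H = grad^2 f:
  H = [[-8, 2], [2, -7]]
Verify stationarity: grad f(x*) = H x* + g = (0, 0).
Eigenvalues of H: -9.5616, -5.4384.
Both eigenvalues < 0, so H is negative definite -> x* is a strict local max.

max


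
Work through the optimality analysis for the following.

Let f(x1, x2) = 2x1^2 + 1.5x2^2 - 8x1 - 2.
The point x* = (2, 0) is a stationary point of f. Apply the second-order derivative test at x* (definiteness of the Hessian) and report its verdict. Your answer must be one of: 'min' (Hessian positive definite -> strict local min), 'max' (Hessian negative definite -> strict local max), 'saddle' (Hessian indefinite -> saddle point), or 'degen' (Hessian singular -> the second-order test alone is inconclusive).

Compute the Hessian H = grad^2 f:
  H = [[4, 0], [0, 3]]
Verify stationarity: grad f(x*) = H x* + g = (0, 0).
Eigenvalues of H: 3, 4.
Both eigenvalues > 0, so H is positive definite -> x* is a strict local min.

min


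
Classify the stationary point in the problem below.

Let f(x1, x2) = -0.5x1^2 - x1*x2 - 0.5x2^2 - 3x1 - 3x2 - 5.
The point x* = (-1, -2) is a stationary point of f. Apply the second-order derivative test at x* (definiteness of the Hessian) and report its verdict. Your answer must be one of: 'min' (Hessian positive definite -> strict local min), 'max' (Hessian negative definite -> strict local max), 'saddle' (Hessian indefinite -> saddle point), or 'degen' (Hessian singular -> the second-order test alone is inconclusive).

Compute the Hessian H = grad^2 f:
  H = [[-1, -1], [-1, -1]]
Verify stationarity: grad f(x*) = H x* + g = (0, 0).
Eigenvalues of H: -2, 0.
H has a zero eigenvalue (singular; negative semidefinite but not definite), so H is neither positive definite, negative definite, nor indefinite. The second-order test alone is inconclusive -> degen.
(Indeed, f is constant along the null direction of H through x*, so x* is not a strict local extremum.)

degen


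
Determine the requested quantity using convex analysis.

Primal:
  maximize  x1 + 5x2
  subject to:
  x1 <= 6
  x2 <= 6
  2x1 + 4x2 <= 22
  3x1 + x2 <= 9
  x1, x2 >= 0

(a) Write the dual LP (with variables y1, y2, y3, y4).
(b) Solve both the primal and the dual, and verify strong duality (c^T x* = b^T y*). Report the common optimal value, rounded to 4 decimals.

The standard primal-dual pair for 'max c^T x s.t. A x <= b, x >= 0' is:
  Dual:  min b^T y  s.t.  A^T y >= c,  y >= 0.

So the dual LP is:
  minimize  6y1 + 6y2 + 22y3 + 9y4
  subject to:
    y1 + 2y3 + 3y4 >= 1
    y2 + 4y3 + y4 >= 5
    y1, y2, y3, y4 >= 0

Solving the primal: x* = (0, 5.5).
  primal value c^T x* = 27.5.
Solving the dual: y* = (0, 0, 1.25, 0).
  dual value b^T y* = 27.5.
Strong duality: c^T x* = b^T y*. Confirmed.

27.5


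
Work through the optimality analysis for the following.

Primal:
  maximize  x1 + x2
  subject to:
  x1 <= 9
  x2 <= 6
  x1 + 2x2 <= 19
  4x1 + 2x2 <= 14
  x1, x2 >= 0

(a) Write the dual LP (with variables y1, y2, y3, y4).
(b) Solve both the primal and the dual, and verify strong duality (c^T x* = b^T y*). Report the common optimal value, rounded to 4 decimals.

The standard primal-dual pair for 'max c^T x s.t. A x <= b, x >= 0' is:
  Dual:  min b^T y  s.t.  A^T y >= c,  y >= 0.

So the dual LP is:
  minimize  9y1 + 6y2 + 19y3 + 14y4
  subject to:
    y1 + y3 + 4y4 >= 1
    y2 + 2y3 + 2y4 >= 1
    y1, y2, y3, y4 >= 0

Solving the primal: x* = (0.5, 6).
  primal value c^T x* = 6.5.
Solving the dual: y* = (0, 0.5, 0, 0.25).
  dual value b^T y* = 6.5.
Strong duality: c^T x* = b^T y*. Confirmed.

6.5


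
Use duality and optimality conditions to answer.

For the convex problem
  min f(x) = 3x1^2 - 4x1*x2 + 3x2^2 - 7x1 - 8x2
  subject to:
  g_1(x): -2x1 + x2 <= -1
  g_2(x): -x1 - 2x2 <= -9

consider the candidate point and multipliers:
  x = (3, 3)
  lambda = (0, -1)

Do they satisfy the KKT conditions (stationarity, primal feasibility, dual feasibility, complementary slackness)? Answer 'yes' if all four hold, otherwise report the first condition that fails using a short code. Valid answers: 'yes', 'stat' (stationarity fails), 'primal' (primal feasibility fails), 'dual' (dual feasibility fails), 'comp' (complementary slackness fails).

Gradient of f: grad f(x) = Q x + c = (-1, -2)
Constraint values g_i(x) = a_i^T x - b_i:
  g_1((3, 3)) = -2
  g_2((3, 3)) = 0
Stationarity residual: grad f(x) + sum_i lambda_i a_i = (0, 0)
  -> stationarity OK
Primal feasibility (all g_i <= 0): OK
Dual feasibility (all lambda_i >= 0): FAILS
Complementary slackness (lambda_i * g_i(x) = 0 for all i): OK

Verdict: the first failing condition is dual_feasibility -> dual.

dual


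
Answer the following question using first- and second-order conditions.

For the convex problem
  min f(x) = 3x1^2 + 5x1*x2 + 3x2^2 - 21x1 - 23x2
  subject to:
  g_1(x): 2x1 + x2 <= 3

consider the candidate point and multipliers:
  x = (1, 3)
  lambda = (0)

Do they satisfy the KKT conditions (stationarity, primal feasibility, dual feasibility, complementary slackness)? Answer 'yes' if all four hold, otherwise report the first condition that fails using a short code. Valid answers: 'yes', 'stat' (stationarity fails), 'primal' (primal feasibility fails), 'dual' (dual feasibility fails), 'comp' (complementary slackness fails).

Gradient of f: grad f(x) = Q x + c = (0, 0)
Constraint values g_i(x) = a_i^T x - b_i:
  g_1((1, 3)) = 2
Stationarity residual: grad f(x) + sum_i lambda_i a_i = (0, 0)
  -> stationarity OK
Primal feasibility (all g_i <= 0): FAILS
Dual feasibility (all lambda_i >= 0): OK
Complementary slackness (lambda_i * g_i(x) = 0 for all i): OK

Verdict: the first failing condition is primal_feasibility -> primal.

primal


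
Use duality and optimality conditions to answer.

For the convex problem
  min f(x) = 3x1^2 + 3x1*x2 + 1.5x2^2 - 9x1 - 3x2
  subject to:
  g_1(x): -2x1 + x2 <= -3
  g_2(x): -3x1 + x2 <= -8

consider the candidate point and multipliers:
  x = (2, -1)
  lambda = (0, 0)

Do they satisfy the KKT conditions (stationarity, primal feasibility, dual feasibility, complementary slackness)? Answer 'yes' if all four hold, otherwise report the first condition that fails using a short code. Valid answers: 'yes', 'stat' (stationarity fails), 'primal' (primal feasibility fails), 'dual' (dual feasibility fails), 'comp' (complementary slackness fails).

Gradient of f: grad f(x) = Q x + c = (0, 0)
Constraint values g_i(x) = a_i^T x - b_i:
  g_1((2, -1)) = -2
  g_2((2, -1)) = 1
Stationarity residual: grad f(x) + sum_i lambda_i a_i = (0, 0)
  -> stationarity OK
Primal feasibility (all g_i <= 0): FAILS
Dual feasibility (all lambda_i >= 0): OK
Complementary slackness (lambda_i * g_i(x) = 0 for all i): OK

Verdict: the first failing condition is primal_feasibility -> primal.

primal


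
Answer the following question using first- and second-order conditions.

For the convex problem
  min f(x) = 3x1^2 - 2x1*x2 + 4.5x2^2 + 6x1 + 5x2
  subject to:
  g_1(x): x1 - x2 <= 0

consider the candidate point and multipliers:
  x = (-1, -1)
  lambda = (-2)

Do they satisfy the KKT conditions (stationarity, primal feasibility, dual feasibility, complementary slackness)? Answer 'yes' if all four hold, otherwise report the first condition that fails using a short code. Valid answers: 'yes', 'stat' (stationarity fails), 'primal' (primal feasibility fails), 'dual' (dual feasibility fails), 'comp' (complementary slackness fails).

Gradient of f: grad f(x) = Q x + c = (2, -2)
Constraint values g_i(x) = a_i^T x - b_i:
  g_1((-1, -1)) = 0
Stationarity residual: grad f(x) + sum_i lambda_i a_i = (0, 0)
  -> stationarity OK
Primal feasibility (all g_i <= 0): OK
Dual feasibility (all lambda_i >= 0): FAILS
Complementary slackness (lambda_i * g_i(x) = 0 for all i): OK

Verdict: the first failing condition is dual_feasibility -> dual.

dual
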